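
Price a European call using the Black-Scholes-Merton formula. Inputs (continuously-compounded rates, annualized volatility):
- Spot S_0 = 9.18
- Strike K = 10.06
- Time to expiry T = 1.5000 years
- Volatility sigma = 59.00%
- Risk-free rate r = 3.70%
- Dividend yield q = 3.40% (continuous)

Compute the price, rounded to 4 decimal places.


d1 = (ln(S/K) + (r - q + 0.5*sigma^2) * T) / (sigma * sqrt(T)) = 0.24084579
d2 = d1 - sigma * sqrt(T) = -0.48175369
exp(-rT) = 0.94601202; exp(-qT) = 0.95027867
C = S_0 * exp(-qT) * N(d1) - K * exp(-rT) * N(d2)
N(d1) = 0.59516268; N(d2) = 0.31499047
C = 9.1800 * 0.95027867 * 0.59516268 - 10.0600 * 0.94601202 * 0.31499047 = 2.1942

Answer: Price = 2.1942


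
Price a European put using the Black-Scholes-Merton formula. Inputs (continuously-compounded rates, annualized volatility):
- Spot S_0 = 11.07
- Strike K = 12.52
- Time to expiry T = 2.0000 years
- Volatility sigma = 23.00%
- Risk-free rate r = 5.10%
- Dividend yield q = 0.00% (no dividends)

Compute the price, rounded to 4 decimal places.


d1 = (ln(S/K) + (r - q + 0.5*sigma^2) * T) / (sigma * sqrt(T)) = 0.09780019
d2 = d1 - sigma * sqrt(T) = -0.22746893
exp(-rT) = 0.90302955; exp(-qT) = 1.00000000
P = K * exp(-rT) * N(-d2) - S_0 * exp(-qT) * N(-d1)
N(-d1) = 0.46104548; N(-d2) = 0.58997044
P = 12.5200 * 0.90302955 * 0.58997044 - 11.0700 * 1.00000000 * 0.46104548 = 1.5664

Answer: Price = 1.5664


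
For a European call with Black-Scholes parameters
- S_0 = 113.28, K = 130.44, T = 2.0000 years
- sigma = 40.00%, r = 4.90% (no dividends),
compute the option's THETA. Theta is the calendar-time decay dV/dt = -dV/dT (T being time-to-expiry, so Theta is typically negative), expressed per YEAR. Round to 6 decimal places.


d1 = 0.2067390706; d2 = -0.3589463543
phi(d1) = 0.3905071286; exp(-qT) = 1.0000000000; exp(-rT) = 0.9066489038
Theta = -S*exp(-qT)*phi(d1)*sigma/(2*sqrt(T)) - r*K*exp(-rT)*N(d2) + q*S*exp(-qT)*N(d1)
N(d1) = 0.5818931787; N(d2) = 0.3598176107; sqrt(T) = 1.4142135624
Term 1 = -113.2800 * 1.0000000000 * 0.3905071286 * 0.4000 / (2 * 1.4142135624) = -6.2560066887
Term 2 = -0.0490 * 130.4400 * 0.9066489038 * 0.3598176107 = -2.0851073844
Term 3 = 0 (no dividend yield, q = 0)
Theta = -6.2560066887 + (-2.0851073844) + (0.0000000000) = -8.341114

Answer: Theta = -8.341114


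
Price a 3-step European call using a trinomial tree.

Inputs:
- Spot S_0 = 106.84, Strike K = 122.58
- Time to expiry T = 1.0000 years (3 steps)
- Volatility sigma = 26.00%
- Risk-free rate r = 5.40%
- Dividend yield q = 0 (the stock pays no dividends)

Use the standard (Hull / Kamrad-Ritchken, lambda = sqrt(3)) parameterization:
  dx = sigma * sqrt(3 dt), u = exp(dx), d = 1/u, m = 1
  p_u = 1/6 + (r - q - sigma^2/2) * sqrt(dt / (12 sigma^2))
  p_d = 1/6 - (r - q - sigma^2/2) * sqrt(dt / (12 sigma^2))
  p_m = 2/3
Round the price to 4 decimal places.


Answer: Price = V(0,0) = 7.9509

Derivation:
dt = T/N = 0.333333; dx = sigma*sqrt(3*dt) = 0.260000
u = exp(dx) = 1.296930; d = 1/u = 0.771052
p_u = 0.179615, p_m = 0.666667, p_d = 0.153718
Discount per step: exp(-r*dt) = 0.982161
Stock lattice S(k, j) with j the centered position index:
  k=0: S(0,+0) = 106.8400
  k=1: S(1,-1) = 82.3792; S(1,+0) = 106.8400; S(1,+1) = 138.5640
  k=2: S(2,-2) = 63.5186; S(2,-1) = 82.3792; S(2,+0) = 106.8400; S(2,+1) = 138.5640; S(2,+2) = 179.7078
  k=3: S(3,-3) = 48.9761; S(3,-2) = 63.5186; S(3,-1) = 82.3792; S(3,+0) = 106.8400; S(3,+1) = 138.5640; S(3,+2) = 179.7078; S(3,+3) = 233.0685
Terminal payoffs V(N, j) = max(S_T - K, 0):
  V(3,-3) = 0.000000; V(3,-2) = 0.000000; V(3,-1) = 0.000000; V(3,+0) = 0.000000; V(3,+1) = 15.984010; V(3,+2) = 57.127834; V(3,+3) = 110.488497
Backward induction: V(k, j) = exp(-r*dt) * [p_u * V(k+1, j+1) + p_m * V(k+1, j) + p_d * V(k+1, j-1)]
  V(2,-2) = exp(-r*dt) * [p_u*0.000000 + p_m*0.000000 + p_d*0.000000] = 0.000000
  V(2,-1) = exp(-r*dt) * [p_u*0.000000 + p_m*0.000000 + p_d*0.000000] = 0.000000
  V(2,+0) = exp(-r*dt) * [p_u*15.984010 + p_m*0.000000 + p_d*0.000000] = 2.819759
  V(2,+1) = exp(-r*dt) * [p_u*57.127834 + p_m*15.984010 + p_d*0.000000] = 20.543906
  V(2,+2) = exp(-r*dt) * [p_u*110.488497 + p_m*57.127834 + p_d*15.984010] = 59.310432
  V(1,-1) = exp(-r*dt) * [p_u*2.819759 + p_m*0.000000 + p_d*0.000000] = 0.497437
  V(1,+0) = exp(-r*dt) * [p_u*20.543906 + p_m*2.819759 + p_d*0.000000] = 5.470481
  V(1,+1) = exp(-r*dt) * [p_u*59.310432 + p_m*20.543906 + p_d*2.819759] = 24.340358
  V(0,+0) = exp(-r*dt) * [p_u*24.340358 + p_m*5.470481 + p_d*0.497437] = 7.950942


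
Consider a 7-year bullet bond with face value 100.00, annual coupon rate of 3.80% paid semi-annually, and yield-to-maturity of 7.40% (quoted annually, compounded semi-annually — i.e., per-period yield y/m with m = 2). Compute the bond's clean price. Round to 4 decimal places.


Answer: Price = 80.6042

Derivation:
Coupon per period c = face * coupon_rate / m = 1.900000
Periods per year m = 2; per-period yield y/m = 0.037000
Number of cashflows N = 14
Cashflows (t years, CF_t, discount factor 1/(1+y/m)^(m*t), PV):
  t = 0.5000: CF_t = 1.900000, DF = 0.964320, PV = 1.832208
  t = 1.0000: CF_t = 1.900000, DF = 0.929913, PV = 1.766835
  t = 1.5000: CF_t = 1.900000, DF = 0.896734, PV = 1.703795
  t = 2.0000: CF_t = 1.900000, DF = 0.864739, PV = 1.643004
  t = 2.5000: CF_t = 1.900000, DF = 0.833885, PV = 1.584382
  t = 3.0000: CF_t = 1.900000, DF = 0.804132, PV = 1.527851
  t = 3.5000: CF_t = 1.900000, DF = 0.775441, PV = 1.473338
  t = 4.0000: CF_t = 1.900000, DF = 0.747773, PV = 1.420769
  t = 4.5000: CF_t = 1.900000, DF = 0.721093, PV = 1.370076
  t = 5.0000: CF_t = 1.900000, DF = 0.695364, PV = 1.321192
  t = 5.5000: CF_t = 1.900000, DF = 0.670554, PV = 1.274052
  t = 6.0000: CF_t = 1.900000, DF = 0.646629, PV = 1.228594
  t = 6.5000: CF_t = 1.900000, DF = 0.623557, PV = 1.184758
  t = 7.0000: CF_t = 101.900000, DF = 0.601309, PV = 61.273346
Price P = sum_t PV_t = 80.604202


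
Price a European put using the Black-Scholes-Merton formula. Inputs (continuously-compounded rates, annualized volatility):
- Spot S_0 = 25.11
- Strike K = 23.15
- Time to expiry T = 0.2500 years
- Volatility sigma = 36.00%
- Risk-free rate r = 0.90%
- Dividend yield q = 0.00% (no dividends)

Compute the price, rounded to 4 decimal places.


Answer: Price = 0.9047

Derivation:
d1 = (ln(S/K) + (r - q + 0.5*sigma^2) * T) / (sigma * sqrt(T)) = 0.55400774
d2 = d1 - sigma * sqrt(T) = 0.37400774
exp(-rT) = 0.99775253; exp(-qT) = 1.00000000
P = K * exp(-rT) * N(-d2) - S_0 * exp(-qT) * N(-d1)
N(-d1) = 0.28978678; N(-d2) = 0.35419928
P = 23.1500 * 0.99775253 * 0.35419928 - 25.1100 * 1.00000000 * 0.28978678 = 0.9047


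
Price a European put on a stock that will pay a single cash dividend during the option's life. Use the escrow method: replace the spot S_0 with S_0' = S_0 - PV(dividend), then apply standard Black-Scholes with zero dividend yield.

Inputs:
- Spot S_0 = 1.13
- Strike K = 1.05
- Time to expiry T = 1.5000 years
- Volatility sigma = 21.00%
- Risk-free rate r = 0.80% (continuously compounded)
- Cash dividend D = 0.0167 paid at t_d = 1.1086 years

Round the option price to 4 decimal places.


PV(D) = D * exp(-r * t_d) = 0.0167 * 0.99117041 = 0.01655255
S_0' = S_0 - PV(D) = 1.1300 - 0.01655255 = 1.11344745
d1 = (ln(S_0'/K) + (r + sigma^2/2)*T) / (sigma*sqrt(T)) = 0.40337207
d2 = d1 - sigma*sqrt(T) = 0.14617564
exp(-rT) = 0.98807171
N(-d1) = 0.34333727; N(-d2) = 0.44189137
P = K * exp(-rT) * N(-d2) - S_0' * N(-d1) = 1.0500 * 0.98807171 * 0.44189137 - 1.11344745 * 0.34333727 = 0.0762

Answer: Price = 0.0762


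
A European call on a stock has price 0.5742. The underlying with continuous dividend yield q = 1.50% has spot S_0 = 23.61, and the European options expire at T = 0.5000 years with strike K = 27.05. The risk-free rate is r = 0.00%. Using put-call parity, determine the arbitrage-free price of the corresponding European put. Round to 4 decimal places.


Answer: Put price = 4.1906

Derivation:
Put-call parity: C - P = S_0 * exp(-qT) - K * exp(-rT).
S_0 * exp(-qT) = 23.6100 * 0.99252805 = 23.43358737
K * exp(-rT) = 27.0500 * 1.00000000 = 27.05000000
P = C - S*exp(-qT) + K*exp(-rT)
P = 0.5742 - 23.43358737 + 27.05000000 = 4.1906


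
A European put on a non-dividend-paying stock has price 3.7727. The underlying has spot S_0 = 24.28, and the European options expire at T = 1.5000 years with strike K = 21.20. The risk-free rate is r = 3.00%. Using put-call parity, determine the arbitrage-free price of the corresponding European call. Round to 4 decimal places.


Answer: Call price = 7.7856

Derivation:
Put-call parity: C - P = S_0 * exp(-qT) - K * exp(-rT).
S_0 * exp(-qT) = 24.2800 * 1.00000000 = 24.28000000
K * exp(-rT) = 21.2000 * 0.95599748 = 20.26714661
C = P + S*exp(-qT) - K*exp(-rT)
C = 3.7727 + 24.28000000 - 20.26714661 = 7.7856


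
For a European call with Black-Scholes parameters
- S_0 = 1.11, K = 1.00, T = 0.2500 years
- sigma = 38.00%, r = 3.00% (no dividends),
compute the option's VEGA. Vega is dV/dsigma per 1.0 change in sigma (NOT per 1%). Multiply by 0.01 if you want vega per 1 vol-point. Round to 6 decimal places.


d1 = 0.6837369228; d2 = 0.4937369228
phi(d1) = 0.3157872275; exp(-qT) = 1.0000000000; exp(-rT) = 0.9925280548
Vega = S * exp(-qT) * phi(d1) * sqrt(T) = 1.1100 * 1.0000000000 * 0.3157872275 * 0.5000000000 = 0.175262

Answer: Vega = 0.175262


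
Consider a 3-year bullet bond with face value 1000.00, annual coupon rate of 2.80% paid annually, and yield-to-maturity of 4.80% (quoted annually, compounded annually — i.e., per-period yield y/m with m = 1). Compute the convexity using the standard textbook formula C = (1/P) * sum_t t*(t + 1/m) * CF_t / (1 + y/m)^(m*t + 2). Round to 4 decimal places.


Coupon per period c = face * coupon_rate / m = 28.000000
Periods per year m = 1; per-period yield y/m = 0.048000
Number of cashflows N = 3
Cashflows (t years, CF_t, discount factor 1/(1+y/m)^(m*t), PV):
  t = 1.0000: CF_t = 28.000000, DF = 0.954198, PV = 26.717557
  t = 2.0000: CF_t = 28.000000, DF = 0.910495, PV = 25.493852
  t = 3.0000: CF_t = 1028.000000, DF = 0.868793, PV = 893.118873
Price P = sum_t PV_t = 945.330282
Convexity numerator sum_t t*(t + 1/m) * CF_t / (1+y/m)^(m*t + 2):
  t = 1.0000: term = 48.652390
  t = 2.0000: term = 139.272109
  t = 3.0000: term = 9758.160286
Convexity = (1/P) * sum = 9946.084784 / 945.330282 = 10.521280

Answer: Convexity = 10.5213


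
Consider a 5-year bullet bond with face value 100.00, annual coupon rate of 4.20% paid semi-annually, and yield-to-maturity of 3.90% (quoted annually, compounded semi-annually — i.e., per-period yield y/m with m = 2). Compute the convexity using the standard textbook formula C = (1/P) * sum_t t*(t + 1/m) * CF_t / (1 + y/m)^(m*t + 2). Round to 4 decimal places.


Answer: Convexity = 23.4104

Derivation:
Coupon per period c = face * coupon_rate / m = 2.100000
Periods per year m = 2; per-period yield y/m = 0.019500
Number of cashflows N = 10
Cashflows (t years, CF_t, discount factor 1/(1+y/m)^(m*t), PV):
  t = 0.5000: CF_t = 2.100000, DF = 0.980873, PV = 2.059833
  t = 1.0000: CF_t = 2.100000, DF = 0.962112, PV = 2.020435
  t = 1.5000: CF_t = 2.100000, DF = 0.943709, PV = 1.981790
  t = 2.0000: CF_t = 2.100000, DF = 0.925659, PV = 1.943884
  t = 2.5000: CF_t = 2.100000, DF = 0.907954, PV = 1.906703
  t = 3.0000: CF_t = 2.100000, DF = 0.890588, PV = 1.870234
  t = 3.5000: CF_t = 2.100000, DF = 0.873553, PV = 1.834462
  t = 4.0000: CF_t = 2.100000, DF = 0.856845, PV = 1.799374
  t = 4.5000: CF_t = 2.100000, DF = 0.840456, PV = 1.764957
  t = 5.0000: CF_t = 102.100000, DF = 0.824380, PV = 84.169247
Price P = sum_t PV_t = 101.350919
Convexity numerator sum_t t*(t + 1/m) * CF_t / (1+y/m)^(m*t + 2):
  t = 0.5000: term = 0.990895
  t = 1.0000: term = 2.915826
  t = 1.5000: term = 5.720110
  t = 2.0000: term = 9.351169
  t = 2.5000: term = 13.758464
  t = 3.0000: term = 18.893428
  t = 3.5000: term = 24.709403
  t = 4.0000: term = 31.161582
  t = 4.5000: term = 38.206942
  t = 5.0000: term = 2226.956196
Convexity = (1/P) * sum = 2372.664016 / 101.350919 = 23.410385


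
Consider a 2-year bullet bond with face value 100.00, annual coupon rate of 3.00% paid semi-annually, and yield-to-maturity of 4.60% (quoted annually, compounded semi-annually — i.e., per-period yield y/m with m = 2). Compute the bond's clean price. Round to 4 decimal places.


Answer: Price = 96.9759

Derivation:
Coupon per period c = face * coupon_rate / m = 1.500000
Periods per year m = 2; per-period yield y/m = 0.023000
Number of cashflows N = 4
Cashflows (t years, CF_t, discount factor 1/(1+y/m)^(m*t), PV):
  t = 0.5000: CF_t = 1.500000, DF = 0.977517, PV = 1.466276
  t = 1.0000: CF_t = 1.500000, DF = 0.955540, PV = 1.433310
  t = 1.5000: CF_t = 1.500000, DF = 0.934056, PV = 1.401085
  t = 2.0000: CF_t = 101.500000, DF = 0.913056, PV = 92.675195
Price P = sum_t PV_t = 96.975865


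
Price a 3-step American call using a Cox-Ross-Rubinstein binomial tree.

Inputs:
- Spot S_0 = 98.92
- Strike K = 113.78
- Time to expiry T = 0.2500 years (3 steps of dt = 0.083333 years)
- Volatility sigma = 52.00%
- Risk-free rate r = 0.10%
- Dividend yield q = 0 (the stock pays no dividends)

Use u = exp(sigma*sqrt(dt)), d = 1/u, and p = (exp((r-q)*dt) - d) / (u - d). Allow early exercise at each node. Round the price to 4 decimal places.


dt = T/N = 0.083333
u = exp(sigma*sqrt(dt)) = 1.161963; d = 1/u = 0.860612
p = (exp((r-q)*dt) - d) / (u - d) = 0.462819
Discount per step: exp(-r*dt) = 0.999917
Stock lattice S(k, i) with i counting down-moves:
  k=0: S(0,0) = 98.9200
  k=1: S(1,0) = 114.9414; S(1,1) = 85.1318
  k=2: S(2,0) = 133.5577; S(2,1) = 98.9200; S(2,2) = 73.2655
  k=3: S(3,0) = 155.1891; S(3,1) = 114.9414; S(3,2) = 85.1318; S(3,3) = 63.0532
Terminal payoffs V(N, i) = max(S_T - K, 0):
  V(3,0) = 41.409143; V(3,1) = 1.161409; V(3,2) = 0.000000; V(3,3) = 0.000000
Backward induction: V(k, i) = exp(-r*dt) * [p * V(k+1, i) + (1-p) * V(k+1, i+1)]; then take max(V_cont, immediate exercise) for American.
  V(2,0) = exp(-r*dt) * [p*41.409143 + (1-p)*1.161409] = 19.787180; exercise = 19.777698; V(2,0) = max -> 19.787180
  V(2,1) = exp(-r*dt) * [p*1.161409 + (1-p)*0.000000] = 0.537478; exercise = 0.000000; V(2,1) = max -> 0.537478
  V(2,2) = exp(-r*dt) * [p*0.000000 + (1-p)*0.000000] = 0.000000; exercise = 0.000000; V(2,2) = max -> 0.000000
  V(1,0) = exp(-r*dt) * [p*19.787180 + (1-p)*0.537478] = 9.445820; exercise = 1.161409; V(1,0) = max -> 9.445820
  V(1,1) = exp(-r*dt) * [p*0.537478 + (1-p)*0.000000] = 0.248734; exercise = 0.000000; V(1,1) = max -> 0.248734
  V(0,0) = exp(-r*dt) * [p*9.445820 + (1-p)*0.248734] = 4.504946; exercise = 0.000000; V(0,0) = max -> 4.504946

Answer: Price = V(0,0) = 4.5049


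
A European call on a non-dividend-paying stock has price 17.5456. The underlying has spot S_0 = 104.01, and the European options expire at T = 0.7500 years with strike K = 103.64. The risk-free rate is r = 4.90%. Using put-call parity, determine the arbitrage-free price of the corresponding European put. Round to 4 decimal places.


Answer: Put price = 13.4360

Derivation:
Put-call parity: C - P = S_0 * exp(-qT) - K * exp(-rT).
S_0 * exp(-qT) = 104.0100 * 1.00000000 = 104.01000000
K * exp(-rT) = 103.6400 * 0.96391708 = 99.90036664
P = C - S*exp(-qT) + K*exp(-rT)
P = 17.5456 - 104.01000000 + 99.90036664 = 13.4360


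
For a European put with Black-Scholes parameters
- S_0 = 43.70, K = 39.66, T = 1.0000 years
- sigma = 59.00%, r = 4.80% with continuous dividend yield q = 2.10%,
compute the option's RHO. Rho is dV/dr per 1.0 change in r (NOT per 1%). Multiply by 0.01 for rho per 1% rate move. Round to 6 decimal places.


d1 = 0.5051779305; d2 = -0.0848220695
phi(d1) = 0.3511503134; exp(-qT) = 0.9792189646; exp(-rT) = 0.9531337871
N(-d2) = 0.5337985761
Rho = -K*T*exp(-rT)*N(-d2) = -39.6600 * 1.0000 * 0.9531337871 * 0.5337985761 = -20.178273

Answer: Rho = -20.178273


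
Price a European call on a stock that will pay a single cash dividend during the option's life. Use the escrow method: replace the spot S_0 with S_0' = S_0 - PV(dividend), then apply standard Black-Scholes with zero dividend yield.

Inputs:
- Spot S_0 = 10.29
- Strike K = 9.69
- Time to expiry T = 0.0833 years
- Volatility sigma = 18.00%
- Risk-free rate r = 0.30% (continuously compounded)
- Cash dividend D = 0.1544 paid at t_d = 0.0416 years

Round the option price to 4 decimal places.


PV(D) = D * exp(-r * t_d) = 0.1544 * 0.99987521 = 0.15438073
S_0' = S_0 - PV(D) = 10.2900 - 0.15438073 = 10.13561927
d1 = (ln(S_0'/K) + (r + sigma^2/2)*T) / (sigma*sqrt(T)) = 0.89624255
d2 = d1 - sigma*sqrt(T) = 0.84429142
exp(-rT) = 0.99975013
N(d1) = 0.81493838; N(d2) = 0.80074671
C = S_0' * N(d1) - K * exp(-rT) * N(d2) = 10.13561927 * 0.81493838 - 9.6900 * 0.99975013 * 0.80074671 = 0.5026

Answer: Price = 0.5026


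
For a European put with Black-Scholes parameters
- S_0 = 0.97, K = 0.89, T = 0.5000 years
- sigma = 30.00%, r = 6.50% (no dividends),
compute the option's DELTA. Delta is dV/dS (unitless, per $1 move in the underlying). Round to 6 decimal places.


Answer: Delta = -0.253015

Derivation:
d1 = 0.6650320834; d2 = 0.4529000491
phi(d1) = 0.3197958776; exp(-qT) = 1.0000000000; exp(-rT) = 0.9680224498
N(-d1) = 0.2530149863
Delta = -exp(-qT) * N(-d1) = -1.0000000000 * 0.2530149863 = -0.253015


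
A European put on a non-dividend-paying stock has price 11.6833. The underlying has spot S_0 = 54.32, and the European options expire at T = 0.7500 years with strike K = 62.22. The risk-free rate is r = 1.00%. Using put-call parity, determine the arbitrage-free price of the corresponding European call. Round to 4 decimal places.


Answer: Call price = 4.2482

Derivation:
Put-call parity: C - P = S_0 * exp(-qT) - K * exp(-rT).
S_0 * exp(-qT) = 54.3200 * 1.00000000 = 54.32000000
K * exp(-rT) = 62.2200 * 0.99252805 = 61.75509557
C = P + S*exp(-qT) - K*exp(-rT)
C = 11.6833 + 54.32000000 - 61.75509557 = 4.2482


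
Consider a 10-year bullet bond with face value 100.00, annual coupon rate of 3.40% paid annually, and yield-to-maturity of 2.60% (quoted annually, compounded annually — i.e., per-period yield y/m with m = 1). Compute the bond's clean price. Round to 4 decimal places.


Coupon per period c = face * coupon_rate / m = 3.400000
Periods per year m = 1; per-period yield y/m = 0.026000
Number of cashflows N = 10
Cashflows (t years, CF_t, discount factor 1/(1+y/m)^(m*t), PV):
  t = 1.0000: CF_t = 3.400000, DF = 0.974659, PV = 3.313840
  t = 2.0000: CF_t = 3.400000, DF = 0.949960, PV = 3.229864
  t = 3.0000: CF_t = 3.400000, DF = 0.925887, PV = 3.148015
  t = 4.0000: CF_t = 3.400000, DF = 0.902424, PV = 3.068241
  t = 5.0000: CF_t = 3.400000, DF = 0.879555, PV = 2.990488
  t = 6.0000: CF_t = 3.400000, DF = 0.857266, PV = 2.914706
  t = 7.0000: CF_t = 3.400000, DF = 0.835542, PV = 2.840844
  t = 8.0000: CF_t = 3.400000, DF = 0.814369, PV = 2.768854
  t = 9.0000: CF_t = 3.400000, DF = 0.793732, PV = 2.698688
  t = 10.0000: CF_t = 103.400000, DF = 0.773618, PV = 79.992069
Price P = sum_t PV_t = 106.965610

Answer: Price = 106.9656


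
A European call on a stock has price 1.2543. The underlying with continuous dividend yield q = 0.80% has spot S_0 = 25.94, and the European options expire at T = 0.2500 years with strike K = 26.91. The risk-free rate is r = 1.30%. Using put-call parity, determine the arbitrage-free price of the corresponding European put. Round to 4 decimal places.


Put-call parity: C - P = S_0 * exp(-qT) - K * exp(-rT).
S_0 * exp(-qT) = 25.9400 * 0.99800200 = 25.88817185
K * exp(-rT) = 26.9100 * 0.99675528 = 26.82268446
P = C - S*exp(-qT) + K*exp(-rT)
P = 1.2543 - 25.88817185 + 26.82268446 = 2.1888

Answer: Put price = 2.1888


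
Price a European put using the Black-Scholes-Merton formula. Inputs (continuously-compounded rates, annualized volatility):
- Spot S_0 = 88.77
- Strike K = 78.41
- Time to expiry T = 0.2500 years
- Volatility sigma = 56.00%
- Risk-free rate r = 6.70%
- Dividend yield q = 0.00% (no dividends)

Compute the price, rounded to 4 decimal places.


d1 = (ln(S/K) + (r - q + 0.5*sigma^2) * T) / (sigma * sqrt(T)) = 0.64302602
d2 = d1 - sigma * sqrt(T) = 0.36302602
exp(-rT) = 0.98338950; exp(-qT) = 1.00000000
P = K * exp(-rT) * N(-d2) - S_0 * exp(-qT) * N(-d1)
N(-d1) = 0.26010361; N(-d2) = 0.35829272
P = 78.4100 * 0.98338950 * 0.35829272 - 88.7700 * 1.00000000 * 0.26010361 = 4.5377

Answer: Price = 4.5377


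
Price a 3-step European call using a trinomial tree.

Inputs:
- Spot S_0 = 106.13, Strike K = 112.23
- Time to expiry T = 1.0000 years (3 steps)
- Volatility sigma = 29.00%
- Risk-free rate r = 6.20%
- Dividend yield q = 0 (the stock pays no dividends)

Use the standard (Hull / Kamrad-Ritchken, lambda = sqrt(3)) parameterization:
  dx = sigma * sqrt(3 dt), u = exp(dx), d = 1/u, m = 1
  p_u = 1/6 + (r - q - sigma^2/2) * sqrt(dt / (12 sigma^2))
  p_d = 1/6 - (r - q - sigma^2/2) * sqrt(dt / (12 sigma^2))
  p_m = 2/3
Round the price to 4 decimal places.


Answer: Price = V(0,0) = 12.3815

Derivation:
dt = T/N = 0.333333; dx = sigma*sqrt(3*dt) = 0.290000
u = exp(dx) = 1.336427; d = 1/u = 0.748264
p_u = 0.178132, p_m = 0.666667, p_d = 0.155201
Discount per step: exp(-r*dt) = 0.979545
Stock lattice S(k, j) with j the centered position index:
  k=0: S(0,+0) = 106.1300
  k=1: S(1,-1) = 79.4132; S(1,+0) = 106.1300; S(1,+1) = 141.8350
  k=2: S(2,-2) = 59.4220; S(2,-1) = 79.4132; S(2,+0) = 106.1300; S(2,+1) = 141.8350; S(2,+2) = 189.5523
  k=3: S(3,-3) = 44.4633; S(3,-2) = 59.4220; S(3,-1) = 79.4132; S(3,+0) = 106.1300; S(3,+1) = 141.8350; S(3,+2) = 189.5523; S(3,+3) = 253.3228
Terminal payoffs V(N, j) = max(S_T - K, 0):
  V(3,-3) = 0.000000; V(3,-2) = 0.000000; V(3,-1) = 0.000000; V(3,+0) = 0.000000; V(3,+1) = 29.605049; V(3,+2) = 77.322259; V(3,+3) = 141.092849
Backward induction: V(k, j) = exp(-r*dt) * [p_u * V(k+1, j+1) + p_m * V(k+1, j) + p_d * V(k+1, j-1)]
  V(2,-2) = exp(-r*dt) * [p_u*0.000000 + p_m*0.000000 + p_d*0.000000] = 0.000000
  V(2,-1) = exp(-r*dt) * [p_u*0.000000 + p_m*0.000000 + p_d*0.000000] = 0.000000
  V(2,+0) = exp(-r*dt) * [p_u*29.605049 + p_m*0.000000 + p_d*0.000000] = 5.165743
  V(2,+1) = exp(-r*dt) * [p_u*77.322259 + p_m*29.605049 + p_d*0.000000] = 32.824844
  V(2,+2) = exp(-r*dt) * [p_u*141.092849 + p_m*77.322259 + p_d*29.605049] = 79.613620
  V(1,-1) = exp(-r*dt) * [p_u*5.165743 + p_m*0.000000 + p_d*0.000000] = 0.901363
  V(1,+0) = exp(-r*dt) * [p_u*32.824844 + p_m*5.165743 + p_d*0.000000] = 9.100946
  V(1,+1) = exp(-r*dt) * [p_u*79.613620 + p_m*32.824844 + p_d*5.165743] = 36.112613
  V(0,+0) = exp(-r*dt) * [p_u*36.112613 + p_m*9.100946 + p_d*0.901363] = 12.381463


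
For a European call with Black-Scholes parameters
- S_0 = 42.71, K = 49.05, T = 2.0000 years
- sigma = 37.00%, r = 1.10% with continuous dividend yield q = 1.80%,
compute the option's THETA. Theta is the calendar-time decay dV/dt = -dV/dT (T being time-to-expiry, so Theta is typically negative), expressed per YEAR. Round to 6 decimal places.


Answer: Theta = -1.940293

Derivation:
d1 = -0.0296356119; d2 = -0.5528946299
phi(d1) = 0.3987671294; exp(-qT) = 0.9646402935; exp(-rT) = 0.9782402351
Theta = -S*exp(-qT)*phi(d1)*sigma/(2*sqrt(T)) - r*K*exp(-rT)*N(d2) + q*S*exp(-qT)*N(d1)
N(d1) = 0.4881788318; N(d2) = 0.2901677824; sqrt(T) = 1.4142135624
Term 1 = -42.7100 * 0.9646402935 * 0.3987671294 * 0.3700 / (2 * 1.4142135624) = -2.1491714002
Term 2 = -0.0110 * 49.0500 * 0.9782402351 * 0.2901677824 = -0.1531533176
Term 3 = 0.0180 * 42.7100 * 0.9646402935 * 0.4881788318 = 0.3620315494
Theta = -2.1491714002 + (-0.1531533176) + (0.3620315494) = -1.940293


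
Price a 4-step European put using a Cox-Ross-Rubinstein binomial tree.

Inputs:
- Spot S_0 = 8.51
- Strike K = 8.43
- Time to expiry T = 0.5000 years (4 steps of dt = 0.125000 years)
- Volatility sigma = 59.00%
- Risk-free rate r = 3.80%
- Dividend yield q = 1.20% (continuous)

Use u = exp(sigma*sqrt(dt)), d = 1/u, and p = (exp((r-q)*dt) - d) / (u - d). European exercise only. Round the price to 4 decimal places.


dt = T/N = 0.125000
u = exp(sigma*sqrt(dt)) = 1.231948; d = 1/u = 0.811723
p = (exp((r-q)*dt) - d) / (u - d) = 0.455786
Discount per step: exp(-r*dt) = 0.995261
Stock lattice S(k, i) with i counting down-moves:
  k=0: S(0,0) = 8.5100
  k=1: S(1,0) = 10.4839; S(1,1) = 6.9078
  k=2: S(2,0) = 12.9156; S(2,1) = 8.5100; S(2,2) = 5.6072
  k=3: S(3,0) = 15.9113; S(3,1) = 10.4839; S(3,2) = 6.9078; S(3,3) = 4.5515
  k=4: S(4,0) = 19.6019; S(4,1) = 12.9156; S(4,2) = 8.5100; S(4,3) = 5.6072; S(4,4) = 3.6945
Terminal payoffs V(N, i) = max(K - S_T, 0):
  V(4,0) = 0.000000; V(4,1) = 0.000000; V(4,2) = 0.000000; V(4,3) = 2.822814; V(4,4) = 4.735460
Backward induction: V(k, i) = exp(-r*dt) * [p * V(k+1, i) + (1-p) * V(k+1, i+1)].
  V(3,0) = exp(-r*dt) * [p*0.000000 + (1-p)*0.000000] = 0.000000
  V(3,1) = exp(-r*dt) * [p*0.000000 + (1-p)*0.000000] = 0.000000
  V(3,2) = exp(-r*dt) * [p*0.000000 + (1-p)*2.822814] = 1.528936
  V(3,3) = exp(-r*dt) * [p*2.822814 + (1-p)*4.735460] = 3.845395
  V(2,0) = exp(-r*dt) * [p*0.000000 + (1-p)*0.000000] = 0.000000
  V(2,1) = exp(-r*dt) * [p*0.000000 + (1-p)*1.528936] = 0.828126
  V(2,2) = exp(-r*dt) * [p*1.528936 + (1-p)*3.845395] = 2.776367
  V(1,0) = exp(-r*dt) * [p*0.000000 + (1-p)*0.828126] = 0.448542
  V(1,1) = exp(-r*dt) * [p*0.828126 + (1-p)*2.776367] = 1.879438
  V(0,0) = exp(-r*dt) * [p*0.448542 + (1-p)*1.879438] = 1.221441

Answer: Price = V(0,0) = 1.2214


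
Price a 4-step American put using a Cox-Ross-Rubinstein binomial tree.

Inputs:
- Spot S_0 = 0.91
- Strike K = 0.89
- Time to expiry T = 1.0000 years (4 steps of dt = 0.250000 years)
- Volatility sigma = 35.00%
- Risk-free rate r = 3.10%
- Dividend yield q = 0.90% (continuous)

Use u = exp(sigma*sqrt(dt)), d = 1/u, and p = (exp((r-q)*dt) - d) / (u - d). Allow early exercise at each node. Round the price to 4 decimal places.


Answer: Price = V(0,0) = 0.1018

Derivation:
dt = T/N = 0.250000
u = exp(sigma*sqrt(dt)) = 1.191246; d = 1/u = 0.839457
p = (exp((r-q)*dt) - d) / (u - d) = 0.472039
Discount per step: exp(-r*dt) = 0.992280
Stock lattice S(k, i) with i counting down-moves:
  k=0: S(0,0) = 0.9100
  k=1: S(1,0) = 1.0840; S(1,1) = 0.7639
  k=2: S(2,0) = 1.2914; S(2,1) = 0.9100; S(2,2) = 0.6413
  k=3: S(3,0) = 1.5383; S(3,1) = 1.0840; S(3,2) = 0.7639; S(3,3) = 0.5383
  k=4: S(4,0) = 1.8325; S(4,1) = 1.2914; S(4,2) = 0.9100; S(4,3) = 0.6413; S(4,4) = 0.4519
Terminal payoffs V(N, i) = max(K - S_T, 0):
  V(4,0) = 0.000000; V(4,1) = 0.000000; V(4,2) = 0.000000; V(4,3) = 0.248734; V(4,4) = 0.438107
Backward induction: V(k, i) = exp(-r*dt) * [p * V(k+1, i) + (1-p) * V(k+1, i+1)]; then take max(V_cont, immediate exercise) for American.
  V(3,0) = exp(-r*dt) * [p*0.000000 + (1-p)*0.000000] = 0.000000; exercise = 0.000000; V(3,0) = max -> 0.000000
  V(3,1) = exp(-r*dt) * [p*0.000000 + (1-p)*0.000000] = 0.000000; exercise = 0.000000; V(3,1) = max -> 0.000000
  V(3,2) = exp(-r*dt) * [p*0.000000 + (1-p)*0.248734] = 0.130308; exercise = 0.126094; V(3,2) = max -> 0.130308
  V(3,3) = exp(-r*dt) * [p*0.248734 + (1-p)*0.438107] = 0.346024; exercise = 0.351685; V(3,3) = max -> 0.351685
  V(2,0) = exp(-r*dt) * [p*0.000000 + (1-p)*0.000000] = 0.000000; exercise = 0.000000; V(2,0) = max -> 0.000000
  V(2,1) = exp(-r*dt) * [p*0.000000 + (1-p)*0.130308] = 0.068266; exercise = 0.000000; V(2,1) = max -> 0.068266
  V(2,2) = exp(-r*dt) * [p*0.130308 + (1-p)*0.351685] = 0.245278; exercise = 0.248734; V(2,2) = max -> 0.248734
  V(1,0) = exp(-r*dt) * [p*0.000000 + (1-p)*0.068266] = 0.035764; exercise = 0.000000; V(1,0) = max -> 0.035764
  V(1,1) = exp(-r*dt) * [p*0.068266 + (1-p)*0.248734] = 0.162284; exercise = 0.126094; V(1,1) = max -> 0.162284
  V(0,0) = exp(-r*dt) * [p*0.035764 + (1-p)*0.162284] = 0.101770; exercise = 0.000000; V(0,0) = max -> 0.101770


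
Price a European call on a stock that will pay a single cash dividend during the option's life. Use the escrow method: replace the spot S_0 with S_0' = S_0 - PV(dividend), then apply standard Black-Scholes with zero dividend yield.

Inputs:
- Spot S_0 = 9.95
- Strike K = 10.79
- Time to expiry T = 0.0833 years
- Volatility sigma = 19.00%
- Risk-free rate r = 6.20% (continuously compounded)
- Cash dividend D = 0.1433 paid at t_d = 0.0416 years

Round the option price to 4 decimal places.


PV(D) = D * exp(-r * t_d) = 0.1433 * 0.99742412 = 0.14293088
S_0' = S_0 - PV(D) = 9.9500 - 0.14293088 = 9.80706912
d1 = (ln(S_0'/K) + (r + sigma^2/2)*T) / (sigma*sqrt(T)) = -1.62021365
d2 = d1 - sigma*sqrt(T) = -1.67505095
exp(-rT) = 0.99484871
N(d1) = 0.05259320; N(d2) = 0.04696212
C = S_0' * N(d1) - K * exp(-rT) * N(d2) = 9.80706912 * 0.05259320 - 10.7900 * 0.99484871 * 0.04696212 = 0.0117

Answer: Price = 0.0117


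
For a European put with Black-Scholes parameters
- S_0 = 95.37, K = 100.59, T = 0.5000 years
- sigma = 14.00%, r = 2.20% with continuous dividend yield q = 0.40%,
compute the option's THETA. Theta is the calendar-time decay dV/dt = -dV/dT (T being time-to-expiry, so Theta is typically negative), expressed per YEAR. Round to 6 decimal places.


Answer: Theta = -2.211059

Derivation:
d1 = -0.3978868196; d2 = -0.4968817689
phi(d1) = 0.3685807375; exp(-qT) = 0.9980019987; exp(-rT) = 0.9890602788
Theta = -S*exp(-qT)*phi(d1)*sigma/(2*sqrt(T)) + r*K*exp(-rT)*N(-d2) - q*S*exp(-qT)*N(-d1)
N(-d1) = 0.6546431919; N(-d2) = 0.6903637858; sqrt(T) = 0.7071067812
Term 1 = -95.3700 * 0.9980019987 * 0.3685807375 * 0.1400 / (2 * 0.7071067812) = -3.4728727153
Term 2 = 0.0220 * 100.5900 * 0.9890602788 * 0.6903637858 = 1.5110479686
Term 3 = -0.0040 * 95.3700 * 0.9980019987 * 0.6546431919 = -0.2492343174
Theta = -3.4728727153 + (1.5110479686) + (-0.2492343174) = -2.211059


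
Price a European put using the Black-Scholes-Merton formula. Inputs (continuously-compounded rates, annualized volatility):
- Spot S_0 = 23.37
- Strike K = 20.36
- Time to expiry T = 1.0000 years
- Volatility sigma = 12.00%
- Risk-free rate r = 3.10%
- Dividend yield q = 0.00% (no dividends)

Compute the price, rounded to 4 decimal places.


d1 = (ln(S/K) + (r - q + 0.5*sigma^2) * T) / (sigma * sqrt(T)) = 1.46734131
d2 = d1 - sigma * sqrt(T) = 1.34734131
exp(-rT) = 0.96947557; exp(-qT) = 1.00000000
P = K * exp(-rT) * N(-d2) - S_0 * exp(-qT) * N(-d1)
N(-d1) = 0.07114162; N(-d2) = 0.08893517
P = 20.3600 * 0.96947557 * 0.08893517 - 23.3700 * 1.00000000 * 0.07114162 = 0.0929

Answer: Price = 0.0929


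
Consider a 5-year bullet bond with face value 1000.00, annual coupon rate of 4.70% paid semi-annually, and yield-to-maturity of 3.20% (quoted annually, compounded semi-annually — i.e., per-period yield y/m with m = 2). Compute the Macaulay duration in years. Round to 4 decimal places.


Answer: Macaulay duration = 4.5330 years

Derivation:
Coupon per period c = face * coupon_rate / m = 23.500000
Periods per year m = 2; per-period yield y/m = 0.016000
Number of cashflows N = 10
Cashflows (t years, CF_t, discount factor 1/(1+y/m)^(m*t), PV):
  t = 0.5000: CF_t = 23.500000, DF = 0.984252, PV = 23.129921
  t = 1.0000: CF_t = 23.500000, DF = 0.968752, PV = 22.765671
  t = 1.5000: CF_t = 23.500000, DF = 0.953496, PV = 22.407156
  t = 2.0000: CF_t = 23.500000, DF = 0.938480, PV = 22.054287
  t = 2.5000: CF_t = 23.500000, DF = 0.923701, PV = 21.706976
  t = 3.0000: CF_t = 23.500000, DF = 0.909155, PV = 21.365134
  t = 3.5000: CF_t = 23.500000, DF = 0.894837, PV = 21.028675
  t = 4.0000: CF_t = 23.500000, DF = 0.880745, PV = 20.697515
  t = 4.5000: CF_t = 23.500000, DF = 0.866875, PV = 20.371570
  t = 5.0000: CF_t = 1023.500000, DF = 0.853224, PV = 873.274477
Price P = sum_t PV_t = 1068.801381
Macaulay numerator sum_t t * PV_t:
  t * PV_t at t = 0.5000: 11.564961
  t * PV_t at t = 1.0000: 22.765671
  t * PV_t at t = 1.5000: 33.610734
  t * PV_t at t = 2.0000: 44.108575
  t * PV_t at t = 2.5000: 54.267440
  t * PV_t at t = 3.0000: 64.095401
  t * PV_t at t = 3.5000: 73.600362
  t * PV_t at t = 4.0000: 82.790059
  t * PV_t at t = 4.5000: 91.672063
  t * PV_t at t = 5.0000: 4366.372387
Macaulay duration D = (sum_t t * PV_t) / P = 4844.847651 / 1068.801381 = 4.532973


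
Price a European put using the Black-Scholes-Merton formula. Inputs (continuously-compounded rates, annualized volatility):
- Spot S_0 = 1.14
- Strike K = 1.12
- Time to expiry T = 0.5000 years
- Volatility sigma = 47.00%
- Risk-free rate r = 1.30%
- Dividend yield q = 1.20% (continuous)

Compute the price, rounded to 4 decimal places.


d1 = (ln(S/K) + (r - q + 0.5*sigma^2) * T) / (sigma * sqrt(T)) = 0.22093198
d2 = d1 - sigma * sqrt(T) = -0.11140820
exp(-rT) = 0.99352108; exp(-qT) = 0.99401796
P = K * exp(-rT) * N(-d2) - S_0 * exp(-qT) * N(-d1)
N(-d1) = 0.41257270; N(-d2) = 0.54435367
P = 1.1200 * 0.99352108 * 0.54435367 - 1.1400 * 0.99401796 * 0.41257270 = 0.1382

Answer: Price = 0.1382


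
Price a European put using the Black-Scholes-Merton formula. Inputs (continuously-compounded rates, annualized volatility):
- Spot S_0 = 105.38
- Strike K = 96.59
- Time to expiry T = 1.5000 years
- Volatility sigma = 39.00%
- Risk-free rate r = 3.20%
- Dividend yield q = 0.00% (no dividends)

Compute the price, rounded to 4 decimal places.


d1 = (ln(S/K) + (r - q + 0.5*sigma^2) * T) / (sigma * sqrt(T)) = 0.52166312
d2 = d1 - sigma * sqrt(T) = 0.04401262
exp(-rT) = 0.95313379; exp(-qT) = 1.00000000
P = K * exp(-rT) * N(-d2) - S_0 * exp(-qT) * N(-d1)
N(-d1) = 0.30095245; N(-d2) = 0.48244717
P = 96.5900 * 0.95313379 * 0.48244717 - 105.3800 * 1.00000000 * 0.30095245 = 12.7013

Answer: Price = 12.7013


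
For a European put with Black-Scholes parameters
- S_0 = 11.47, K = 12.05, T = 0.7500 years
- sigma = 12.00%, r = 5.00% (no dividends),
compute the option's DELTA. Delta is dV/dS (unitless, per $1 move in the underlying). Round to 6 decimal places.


Answer: Delta = -0.524667

Derivation:
d1 = -0.0618700942; d2 = -0.1657931426
phi(d1) = 0.3981794534; exp(-qT) = 1.0000000000; exp(-rT) = 0.9631944177
N(-d1) = 0.5246668584
Delta = -exp(-qT) * N(-d1) = -1.0000000000 * 0.5246668584 = -0.524667


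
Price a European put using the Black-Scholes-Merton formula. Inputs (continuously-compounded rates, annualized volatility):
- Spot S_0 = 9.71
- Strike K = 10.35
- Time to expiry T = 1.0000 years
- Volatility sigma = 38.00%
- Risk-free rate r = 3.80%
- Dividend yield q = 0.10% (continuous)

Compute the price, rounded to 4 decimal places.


Answer: Price = 1.6172

Derivation:
d1 = (ln(S/K) + (r - q + 0.5*sigma^2) * T) / (sigma * sqrt(T)) = 0.11939411
d2 = d1 - sigma * sqrt(T) = -0.26060589
exp(-rT) = 0.96271294; exp(-qT) = 0.99900050
P = K * exp(-rT) * N(-d2) - S_0 * exp(-qT) * N(-d1)
N(-d1) = 0.45248156; N(-d2) = 0.60280178
P = 10.3500 * 0.96271294 * 0.60280178 - 9.7100 * 0.99900050 * 0.45248156 = 1.6172


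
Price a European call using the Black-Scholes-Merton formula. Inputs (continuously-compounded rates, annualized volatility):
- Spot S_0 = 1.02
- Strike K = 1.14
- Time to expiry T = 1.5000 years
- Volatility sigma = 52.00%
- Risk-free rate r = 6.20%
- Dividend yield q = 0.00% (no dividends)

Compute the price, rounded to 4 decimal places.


Answer: Price = 0.2479

Derivation:
d1 = (ln(S/K) + (r - q + 0.5*sigma^2) * T) / (sigma * sqrt(T)) = 0.28981603
d2 = d1 - sigma * sqrt(T) = -0.34705130
exp(-rT) = 0.91119350; exp(-qT) = 1.00000000
C = S_0 * exp(-qT) * N(d1) - K * exp(-rT) * N(d2)
N(d1) = 0.61402151; N(d2) = 0.36427639
C = 1.0200 * 1.00000000 * 0.61402151 - 1.1400 * 0.91119350 * 0.36427639 = 0.2479


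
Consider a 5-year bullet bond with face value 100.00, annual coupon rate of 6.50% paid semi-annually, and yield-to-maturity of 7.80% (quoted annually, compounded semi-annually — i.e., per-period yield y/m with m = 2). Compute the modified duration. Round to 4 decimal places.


Answer: Modified duration = 4.1641

Derivation:
Coupon per period c = face * coupon_rate / m = 3.250000
Periods per year m = 2; per-period yield y/m = 0.039000
Number of cashflows N = 10
Cashflows (t years, CF_t, discount factor 1/(1+y/m)^(m*t), PV):
  t = 0.5000: CF_t = 3.250000, DF = 0.962464, PV = 3.128008
  t = 1.0000: CF_t = 3.250000, DF = 0.926337, PV = 3.010595
  t = 1.5000: CF_t = 3.250000, DF = 0.891566, PV = 2.897589
  t = 2.0000: CF_t = 3.250000, DF = 0.858100, PV = 2.788824
  t = 2.5000: CF_t = 3.250000, DF = 0.825890, PV = 2.684143
  t = 3.0000: CF_t = 3.250000, DF = 0.794889, PV = 2.583391
  t = 3.5000: CF_t = 3.250000, DF = 0.765052, PV = 2.486420
  t = 4.0000: CF_t = 3.250000, DF = 0.736335, PV = 2.393090
  t = 4.5000: CF_t = 3.250000, DF = 0.708696, PV = 2.303262
  t = 5.0000: CF_t = 103.250000, DF = 0.682094, PV = 70.426253
Price P = sum_t PV_t = 94.701574
First compute Macaulay numerator sum_t t * PV_t:
  t * PV_t at t = 0.5000: 1.564004
  t * PV_t at t = 1.0000: 3.010595
  t * PV_t at t = 1.5000: 4.346383
  t * PV_t at t = 2.0000: 5.577649
  t * PV_t at t = 2.5000: 6.710357
  t * PV_t at t = 3.0000: 7.750172
  t * PV_t at t = 3.5000: 8.702471
  t * PV_t at t = 4.0000: 9.572359
  t * PV_t at t = 4.5000: 10.364681
  t * PV_t at t = 5.0000: 352.131267
Macaulay duration D = 409.729936 / 94.701574 = 4.326538
Modified duration = D / (1 + y/m) = 4.326538 / (1 + 0.039000) = 4.164136


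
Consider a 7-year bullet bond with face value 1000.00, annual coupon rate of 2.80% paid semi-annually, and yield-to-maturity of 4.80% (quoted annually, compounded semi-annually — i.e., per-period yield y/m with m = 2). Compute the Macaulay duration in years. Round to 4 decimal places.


Coupon per period c = face * coupon_rate / m = 14.000000
Periods per year m = 2; per-period yield y/m = 0.024000
Number of cashflows N = 14
Cashflows (t years, CF_t, discount factor 1/(1+y/m)^(m*t), PV):
  t = 0.5000: CF_t = 14.000000, DF = 0.976562, PV = 13.671875
  t = 1.0000: CF_t = 14.000000, DF = 0.953674, PV = 13.351440
  t = 1.5000: CF_t = 14.000000, DF = 0.931323, PV = 13.038516
  t = 2.0000: CF_t = 14.000000, DF = 0.909495, PV = 12.732926
  t = 2.5000: CF_t = 14.000000, DF = 0.888178, PV = 12.434498
  t = 3.0000: CF_t = 14.000000, DF = 0.867362, PV = 12.143064
  t = 3.5000: CF_t = 14.000000, DF = 0.847033, PV = 11.858461
  t = 4.0000: CF_t = 14.000000, DF = 0.827181, PV = 11.580529
  t = 4.5000: CF_t = 14.000000, DF = 0.807794, PV = 11.309110
  t = 5.0000: CF_t = 14.000000, DF = 0.788861, PV = 11.044053
  t = 5.5000: CF_t = 14.000000, DF = 0.770372, PV = 10.785208
  t = 6.0000: CF_t = 14.000000, DF = 0.752316, PV = 10.532429
  t = 6.5000: CF_t = 14.000000, DF = 0.734684, PV = 10.285576
  t = 7.0000: CF_t = 1014.000000, DF = 0.717465, PV = 727.509321
Price P = sum_t PV_t = 882.277006
Macaulay numerator sum_t t * PV_t:
  t * PV_t at t = 0.5000: 6.835938
  t * PV_t at t = 1.0000: 13.351440
  t * PV_t at t = 1.5000: 19.557774
  t * PV_t at t = 2.0000: 25.465852
  t * PV_t at t = 2.5000: 31.086245
  t * PV_t at t = 3.0000: 36.429193
  t * PV_t at t = 3.5000: 41.504614
  t * PV_t at t = 4.0000: 46.322114
  t * PV_t at t = 4.5000: 50.890995
  t * PV_t at t = 5.0000: 55.220263
  t * PV_t at t = 5.5000: 59.318642
  t * PV_t at t = 6.0000: 63.194576
  t * PV_t at t = 6.5000: 66.856241
  t * PV_t at t = 7.0000: 5092.565248
Macaulay duration D = (sum_t t * PV_t) / P = 5608.599136 / 882.277006 = 6.356959

Answer: Macaulay duration = 6.3570 years


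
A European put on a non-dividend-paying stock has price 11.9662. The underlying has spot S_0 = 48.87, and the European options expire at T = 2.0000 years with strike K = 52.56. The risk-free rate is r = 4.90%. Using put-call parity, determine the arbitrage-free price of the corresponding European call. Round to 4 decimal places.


Answer: Call price = 13.1827

Derivation:
Put-call parity: C - P = S_0 * exp(-qT) - K * exp(-rT).
S_0 * exp(-qT) = 48.8700 * 1.00000000 = 48.87000000
K * exp(-rT) = 52.5600 * 0.90664890 = 47.65346638
C = P + S*exp(-qT) - K*exp(-rT)
C = 11.9662 + 48.87000000 - 47.65346638 = 13.1827


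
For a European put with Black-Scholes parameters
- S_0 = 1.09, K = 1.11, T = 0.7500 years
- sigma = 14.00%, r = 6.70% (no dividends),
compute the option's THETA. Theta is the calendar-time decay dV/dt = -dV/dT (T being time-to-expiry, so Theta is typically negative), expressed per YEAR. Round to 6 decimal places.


d1 = 0.3251115527; d2 = 0.2038679962
phi(d1) = 0.3784061104; exp(-qT) = 1.0000000000; exp(-rT) = 0.9509916469
Theta = -S*exp(-qT)*phi(d1)*sigma/(2*sqrt(T)) + r*K*exp(-rT)*N(-d2) - q*S*exp(-qT)*N(-d1)
N(-d1) = 0.3725483229; N(-d2) = 0.4192283276; sqrt(T) = 0.8660254038
Term 1 = -1.0900 * 1.0000000000 * 0.3784061104 * 0.1400 / (2 * 0.8660254038) = -0.0333389599
Term 2 = 0.0670 * 1.1100 * 0.9509916469 * 0.4192283276 = 0.0296500278
Term 3 = 0 (no dividend yield, q = 0)
Theta = -0.0333389599 + (0.0296500278) + (0.0000000000) = -0.003689

Answer: Theta = -0.003689
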